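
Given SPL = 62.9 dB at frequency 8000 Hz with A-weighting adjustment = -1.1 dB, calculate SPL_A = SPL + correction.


A-weighting table: 8000 Hz -> -1.1 dB correction
SPL_A = SPL + correction = 62.9 + (-1.1) = 61.8 dBA


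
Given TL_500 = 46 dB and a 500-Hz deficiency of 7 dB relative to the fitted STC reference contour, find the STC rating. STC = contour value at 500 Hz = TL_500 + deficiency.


By ASTM E413, STC = value of the fitted reference contour at 500 Hz.
Contour value at 500 Hz = TL_500 + deficiency = 46 + 7 = 53
STC = 53


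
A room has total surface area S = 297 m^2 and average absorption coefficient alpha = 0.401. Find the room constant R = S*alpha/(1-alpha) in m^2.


R = 297 * 0.401 / (1 - 0.401) = 198.83 m^2


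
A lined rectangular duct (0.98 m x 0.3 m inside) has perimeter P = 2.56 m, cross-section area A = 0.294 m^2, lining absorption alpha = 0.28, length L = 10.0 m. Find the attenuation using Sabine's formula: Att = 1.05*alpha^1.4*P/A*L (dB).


alpha^1.4 = 0.28^1.4 = 0.168276
Attenuation rate = 1.05 * alpha^1.4 * P / A
= 1.05 * 0.168276 * 2.56 / 0.294 = 1.53852 dB/m
Total Att = 1.53852 * 10.0 = 15.385 dB


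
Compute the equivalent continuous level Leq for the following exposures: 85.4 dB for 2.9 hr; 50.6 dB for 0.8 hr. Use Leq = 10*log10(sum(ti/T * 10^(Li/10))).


T_total = 2.9 + 0.8 = 3.7 hr
(2.9/3.7) * 10^(85.4/10) = 2.71767e+08
(0.8/3.7) * 10^(50.6/10) = 24824.9
Sum = 2.71767e+08 + 24824.9 = 2.71792e+08
Leq = 10*log10(2.71792e+08) = 84.342 dB


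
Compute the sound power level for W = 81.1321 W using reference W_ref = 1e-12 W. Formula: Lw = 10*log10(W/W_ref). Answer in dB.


W / W_ref = 81.1321 / 1e-12 = 8.11321e+13
Lw = 10 * log10(8.11321e+13) = 139.09 dB


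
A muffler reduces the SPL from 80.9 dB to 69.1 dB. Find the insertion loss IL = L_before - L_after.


Insertion loss = SPL without muffler - SPL with muffler
IL = 80.9 - 69.1 = 11.8 dB


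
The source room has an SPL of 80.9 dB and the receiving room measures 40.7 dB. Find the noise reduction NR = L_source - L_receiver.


NR = L_source - L_receiver (difference between source and receiving room levels)
NR = 80.9 - 40.7 = 40.2 dB


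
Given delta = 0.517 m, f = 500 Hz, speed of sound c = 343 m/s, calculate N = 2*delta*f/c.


N = 2*delta*f/c = 2*delta/lambda, where lambda = c/f
lambda = 343 / 500 = 0.686 m
N = 2 * 0.517 / 0.686 = 1.5073


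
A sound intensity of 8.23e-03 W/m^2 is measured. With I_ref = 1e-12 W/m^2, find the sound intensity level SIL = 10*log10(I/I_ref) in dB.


I / I_ref = 8.23e-03 / 1e-12 = 8.23e+09
SIL = 10 * log10(8.23e+09) = 99.154 dB


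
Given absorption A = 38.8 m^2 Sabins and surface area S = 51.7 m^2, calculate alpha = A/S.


Absorption coefficient = absorbed power / incident power
alpha = A / S = 38.8 / 51.7 = 0.75048


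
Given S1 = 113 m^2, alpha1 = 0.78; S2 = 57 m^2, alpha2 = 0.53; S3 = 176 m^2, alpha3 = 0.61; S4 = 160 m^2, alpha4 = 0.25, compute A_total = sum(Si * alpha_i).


113 * 0.78 = 88.14
57 * 0.53 = 30.21
176 * 0.61 = 107.36
160 * 0.25 = 40
A_total = 88.14 + 30.21 + 107.36 + 40 = 265.71 m^2


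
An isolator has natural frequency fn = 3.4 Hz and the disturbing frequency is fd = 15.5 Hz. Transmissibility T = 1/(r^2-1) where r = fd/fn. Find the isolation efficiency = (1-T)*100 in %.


r = 15.5 / 3.4 = 4.55882
r^2 - 1 = 4.55882^2 - 1 = 19.7828
T = 1/19.7828 = 0.050549
Efficiency = (1 - 0.050549)*100 = 94.945 %


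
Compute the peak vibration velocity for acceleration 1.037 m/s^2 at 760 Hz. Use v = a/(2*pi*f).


omega = 2*pi*f = 2*pi*760 = 4775.22 rad/s
v = a / omega = 1.037 / 4775.22 = 0.00021716 m/s


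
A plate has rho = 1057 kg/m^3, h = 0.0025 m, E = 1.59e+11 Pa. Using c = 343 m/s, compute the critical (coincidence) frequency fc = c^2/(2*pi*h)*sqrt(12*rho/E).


12*rho/E = 12*1057/1.59e+11 = 7.97736e-08
sqrt(12*rho/E) = sqrt(7.97736e-08) = 0.000282442
c^2/(2*pi*h) = 343^2/(2*pi*0.0025) = 7.48977e+06
fc = 7.48977e+06 * 0.000282442 = 2115.4 Hz


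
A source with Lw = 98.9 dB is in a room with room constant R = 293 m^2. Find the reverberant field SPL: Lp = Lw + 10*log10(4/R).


4/R = 4/293 = 0.0136519
Lp = 98.9 + 10*log10(0.0136519) = 80.252 dB


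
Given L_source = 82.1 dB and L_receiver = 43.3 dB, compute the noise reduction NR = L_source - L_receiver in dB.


NR = L_source - L_receiver (difference between source and receiving room levels)
NR = 82.1 - 43.3 = 38.8 dB


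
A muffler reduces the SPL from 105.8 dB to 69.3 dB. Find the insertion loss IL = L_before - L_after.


Insertion loss = SPL without muffler - SPL with muffler
IL = 105.8 - 69.3 = 36.5 dB


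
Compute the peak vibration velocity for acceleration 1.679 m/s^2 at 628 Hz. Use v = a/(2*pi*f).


omega = 2*pi*f = 2*pi*628 = 3945.84 rad/s
v = a / omega = 1.679 / 3945.84 = 0.00042551 m/s


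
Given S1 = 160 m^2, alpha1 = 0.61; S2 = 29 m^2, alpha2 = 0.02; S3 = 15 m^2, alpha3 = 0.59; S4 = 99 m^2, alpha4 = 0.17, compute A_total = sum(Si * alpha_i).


160 * 0.61 = 97.6
29 * 0.02 = 0.58
15 * 0.59 = 8.85
99 * 0.17 = 16.83
A_total = 97.6 + 0.58 + 8.85 + 16.83 = 123.86 m^2


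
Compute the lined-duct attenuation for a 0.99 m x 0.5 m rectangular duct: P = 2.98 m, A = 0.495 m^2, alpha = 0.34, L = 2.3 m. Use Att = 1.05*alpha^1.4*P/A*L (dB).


alpha^1.4 = 0.34^1.4 = 0.220836
Attenuation rate = 1.05 * alpha^1.4 * P / A
= 1.05 * 0.220836 * 2.98 / 0.495 = 1.39595 dB/m
Total Att = 1.39595 * 2.3 = 3.2107 dB


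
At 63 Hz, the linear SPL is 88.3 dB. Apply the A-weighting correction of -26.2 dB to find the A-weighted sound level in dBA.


A-weighting table: 63 Hz -> -26.2 dB correction
SPL_A = SPL + correction = 88.3 + (-26.2) = 62.1 dBA


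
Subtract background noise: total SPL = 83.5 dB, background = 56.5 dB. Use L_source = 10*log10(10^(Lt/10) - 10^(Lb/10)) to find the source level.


10^(83.5/10) = 2.23872e+08
10^(56.5/10) = 446684
Difference = 2.23872e+08 - 446684 = 2.23425e+08
L_source = 10*log10(2.23425e+08) = 83.491 dB


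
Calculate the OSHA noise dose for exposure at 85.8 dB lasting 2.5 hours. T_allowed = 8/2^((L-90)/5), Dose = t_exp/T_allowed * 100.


T_allowed = 8 / 2^((85.8 - 90)/5) = 14.3204 hr
Dose = 2.5 / 14.3204 * 100 = 17.458 %


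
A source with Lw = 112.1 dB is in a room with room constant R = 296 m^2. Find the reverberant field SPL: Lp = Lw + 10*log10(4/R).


4/R = 4/296 = 0.0135135
Lp = 112.1 + 10*log10(0.0135135) = 93.408 dB


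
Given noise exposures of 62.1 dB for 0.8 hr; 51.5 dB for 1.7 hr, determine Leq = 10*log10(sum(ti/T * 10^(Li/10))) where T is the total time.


T_total = 0.8 + 1.7 = 2.5 hr
(0.8/2.5) * 10^(62.1/10) = 518979
(1.7/2.5) * 10^(51.5/10) = 96052.6
Sum = 518979 + 96052.6 = 615032
Leq = 10*log10(615032) = 57.889 dB


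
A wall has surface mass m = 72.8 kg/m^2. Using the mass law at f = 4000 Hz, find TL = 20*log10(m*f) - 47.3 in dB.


m * f = 72.8 * 4000 = 291200
20*log10(291200) = 109.284 dB
TL = 109.284 - 47.3 = 61.984 dB


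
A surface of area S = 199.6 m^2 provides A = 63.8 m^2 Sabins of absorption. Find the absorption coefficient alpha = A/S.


Absorption coefficient = absorbed power / incident power
alpha = A / S = 63.8 / 199.6 = 0.31964


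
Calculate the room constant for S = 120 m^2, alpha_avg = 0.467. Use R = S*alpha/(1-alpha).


R = 120 * 0.467 / (1 - 0.467) = 105.14 m^2


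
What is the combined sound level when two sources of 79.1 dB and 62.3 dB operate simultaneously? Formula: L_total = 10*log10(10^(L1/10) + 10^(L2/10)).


10^(79.1/10) = 8.12831e+07
10^(62.3/10) = 1.69824e+06
Sum = 8.12831e+07 + 1.69824e+06 = 8.29813e+07
L_total = 10*log10(8.29813e+07) = 79.19 dB


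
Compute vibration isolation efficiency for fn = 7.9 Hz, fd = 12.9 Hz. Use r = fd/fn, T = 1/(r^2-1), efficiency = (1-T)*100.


r = 12.9 / 7.9 = 1.63291
r^2 - 1 = 1.63291^2 - 1 = 1.6664
T = 1/1.6664 = 0.600096
Efficiency = (1 - 0.600096)*100 = 39.99 %


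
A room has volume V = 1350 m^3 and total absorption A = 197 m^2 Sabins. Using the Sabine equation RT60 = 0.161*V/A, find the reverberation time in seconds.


RT60 = 0.161 * 1350 / 197 = 1.1033 s


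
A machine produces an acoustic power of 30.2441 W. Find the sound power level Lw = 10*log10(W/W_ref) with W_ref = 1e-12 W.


W / W_ref = 30.2441 / 1e-12 = 3.02441e+13
Lw = 10 * log10(3.02441e+13) = 134.81 dB


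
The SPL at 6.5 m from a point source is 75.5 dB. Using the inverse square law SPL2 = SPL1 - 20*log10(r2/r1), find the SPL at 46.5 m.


r2/r1 = 46.5/6.5 = 7.15385
Correction = 20*log10(7.15385) = 17.0908 dB
SPL2 = 75.5 - 17.0908 = 58.409 dB


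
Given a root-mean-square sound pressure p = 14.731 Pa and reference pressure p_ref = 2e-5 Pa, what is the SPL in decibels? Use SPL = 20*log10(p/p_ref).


p / p_ref = 14.731 / 2e-5 = 736550
SPL = 20 * log10(736550) = 117.34 dB


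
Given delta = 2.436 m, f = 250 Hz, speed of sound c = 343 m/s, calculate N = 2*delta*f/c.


N = 2*delta*f/c = 2*delta/lambda, where lambda = c/f
lambda = 343 / 250 = 1.372 m
N = 2 * 2.436 / 1.372 = 3.551


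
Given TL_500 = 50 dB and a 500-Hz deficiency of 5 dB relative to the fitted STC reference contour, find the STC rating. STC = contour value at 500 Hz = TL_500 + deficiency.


By ASTM E413, STC = value of the fitted reference contour at 500 Hz.
Contour value at 500 Hz = TL_500 + deficiency = 50 + 5 = 55
STC = 55


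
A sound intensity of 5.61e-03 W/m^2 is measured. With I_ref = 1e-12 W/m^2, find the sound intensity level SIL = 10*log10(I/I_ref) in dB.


I / I_ref = 5.61e-03 / 1e-12 = 5.61e+09
SIL = 10 * log10(5.61e+09) = 97.49 dB


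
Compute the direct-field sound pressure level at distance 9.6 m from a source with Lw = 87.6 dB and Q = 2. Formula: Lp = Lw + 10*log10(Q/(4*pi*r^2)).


4*pi*r^2 = 4*pi*9.6^2 = 1158.12 m^2
Q / (4*pi*r^2) = 2 / 1158.12 = 0.00172694
Lp = 87.6 + 10*log10(0.00172694) = 59.973 dB


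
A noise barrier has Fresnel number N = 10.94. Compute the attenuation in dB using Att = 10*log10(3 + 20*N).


3 + 20*N = 3 + 20*10.94 = 221.8
Att = 10*log10(221.8) = 23.46 dB


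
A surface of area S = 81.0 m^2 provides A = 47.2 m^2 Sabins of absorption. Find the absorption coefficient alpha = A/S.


Absorption coefficient = absorbed power / incident power
alpha = A / S = 47.2 / 81.0 = 0.58272


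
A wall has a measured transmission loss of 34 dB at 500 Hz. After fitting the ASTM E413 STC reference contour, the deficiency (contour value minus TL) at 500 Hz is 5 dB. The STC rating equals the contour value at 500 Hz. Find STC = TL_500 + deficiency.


By ASTM E413, STC = value of the fitted reference contour at 500 Hz.
Contour value at 500 Hz = TL_500 + deficiency = 34 + 5 = 39
STC = 39


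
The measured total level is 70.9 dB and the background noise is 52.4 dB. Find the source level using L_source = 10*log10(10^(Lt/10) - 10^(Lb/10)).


10^(70.9/10) = 1.23027e+07
10^(52.4/10) = 173780
Difference = 1.23027e+07 - 173780 = 1.21289e+07
L_source = 10*log10(1.21289e+07) = 70.838 dB


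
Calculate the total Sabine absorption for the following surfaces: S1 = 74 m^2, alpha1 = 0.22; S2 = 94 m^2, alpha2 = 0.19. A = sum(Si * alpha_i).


74 * 0.22 = 16.28
94 * 0.19 = 17.86
A_total = 16.28 + 17.86 = 34.14 m^2


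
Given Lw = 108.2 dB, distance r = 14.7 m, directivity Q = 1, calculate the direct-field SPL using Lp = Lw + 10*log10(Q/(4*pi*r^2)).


4*pi*r^2 = 4*pi*14.7^2 = 2715.47 m^2
Q / (4*pi*r^2) = 1 / 2715.47 = 0.00036826
Lp = 108.2 + 10*log10(0.00036826) = 73.862 dB


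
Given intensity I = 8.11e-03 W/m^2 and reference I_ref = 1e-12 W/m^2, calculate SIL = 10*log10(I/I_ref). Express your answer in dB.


I / I_ref = 8.11e-03 / 1e-12 = 8.11e+09
SIL = 10 * log10(8.11e+09) = 99.09 dB


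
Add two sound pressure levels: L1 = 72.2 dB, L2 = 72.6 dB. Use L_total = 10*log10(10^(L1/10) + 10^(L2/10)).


10^(72.2/10) = 1.65959e+07
10^(72.6/10) = 1.8197e+07
Sum = 1.65959e+07 + 1.8197e+07 = 3.47929e+07
L_total = 10*log10(3.47929e+07) = 75.415 dB


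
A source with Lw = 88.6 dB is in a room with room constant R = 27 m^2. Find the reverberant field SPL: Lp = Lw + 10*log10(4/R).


4/R = 4/27 = 0.148148
Lp = 88.6 + 10*log10(0.148148) = 80.307 dB


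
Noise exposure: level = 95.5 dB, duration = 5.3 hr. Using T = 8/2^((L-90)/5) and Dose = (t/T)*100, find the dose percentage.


T_allowed = 8 / 2^((95.5 - 90)/5) = 3.73213 hr
Dose = 5.3 / 3.73213 * 100 = 142.01 %


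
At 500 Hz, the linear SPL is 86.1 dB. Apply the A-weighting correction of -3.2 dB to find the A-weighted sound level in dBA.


A-weighting table: 500 Hz -> -3.2 dB correction
SPL_A = SPL + correction = 86.1 + (-3.2) = 82.9 dBA


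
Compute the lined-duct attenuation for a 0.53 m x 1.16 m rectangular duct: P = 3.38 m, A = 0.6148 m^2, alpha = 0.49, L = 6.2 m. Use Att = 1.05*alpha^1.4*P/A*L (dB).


alpha^1.4 = 0.49^1.4 = 0.368362
Attenuation rate = 1.05 * alpha^1.4 * P / A
= 1.05 * 0.368362 * 3.38 / 0.6148 = 2.12641 dB/m
Total Att = 2.12641 * 6.2 = 13.184 dB


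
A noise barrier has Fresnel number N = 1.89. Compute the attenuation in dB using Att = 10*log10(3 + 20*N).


3 + 20*N = 3 + 20*1.89 = 40.8
Att = 10*log10(40.8) = 16.107 dB


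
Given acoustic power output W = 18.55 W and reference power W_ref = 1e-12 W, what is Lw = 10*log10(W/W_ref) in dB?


W / W_ref = 18.55 / 1e-12 = 1.855e+13
Lw = 10 * log10(1.855e+13) = 132.68 dB


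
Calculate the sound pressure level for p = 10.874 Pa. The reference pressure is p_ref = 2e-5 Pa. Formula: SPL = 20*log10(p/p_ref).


p / p_ref = 10.874 / 2e-5 = 543700
SPL = 20 * log10(543700) = 114.71 dB


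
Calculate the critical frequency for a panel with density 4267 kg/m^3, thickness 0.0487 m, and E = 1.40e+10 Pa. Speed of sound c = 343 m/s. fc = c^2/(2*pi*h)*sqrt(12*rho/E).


12*rho/E = 12*4267/1.40e+10 = 3.65743e-06
sqrt(12*rho/E) = sqrt(3.65743e-06) = 0.00191244
c^2/(2*pi*h) = 343^2/(2*pi*0.0487) = 384485
fc = 384485 * 0.00191244 = 735.3 Hz


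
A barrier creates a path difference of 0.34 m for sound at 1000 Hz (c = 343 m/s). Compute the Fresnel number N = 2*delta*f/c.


N = 2*delta*f/c = 2*delta/lambda, where lambda = c/f
lambda = 343 / 1000 = 0.343 m
N = 2 * 0.34 / 0.343 = 1.9825


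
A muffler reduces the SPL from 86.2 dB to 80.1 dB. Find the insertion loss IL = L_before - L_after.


Insertion loss = SPL without muffler - SPL with muffler
IL = 86.2 - 80.1 = 6.1 dB


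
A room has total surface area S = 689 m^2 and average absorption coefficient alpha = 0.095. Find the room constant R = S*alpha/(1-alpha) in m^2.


R = 689 * 0.095 / (1 - 0.095) = 72.326 m^2


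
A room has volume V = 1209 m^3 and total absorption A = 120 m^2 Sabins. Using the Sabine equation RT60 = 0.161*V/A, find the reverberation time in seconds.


RT60 = 0.161 * 1209 / 120 = 1.6221 s


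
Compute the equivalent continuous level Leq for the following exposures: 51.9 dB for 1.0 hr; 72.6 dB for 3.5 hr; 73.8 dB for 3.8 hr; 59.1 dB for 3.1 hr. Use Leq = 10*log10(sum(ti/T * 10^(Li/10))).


T_total = 1.0 + 3.5 + 3.8 + 3.1 = 11.4 hr
(1.0/11.4) * 10^(51.9/10) = 13586.1
(3.5/11.4) * 10^(72.6/10) = 5.5868e+06
(3.8/11.4) * 10^(73.8/10) = 7.99611e+06
(3.1/11.4) * 10^(59.1/10) = 221033
Sum = 13586.1 + 5.5868e+06 + 7.99611e+06 + 221033 = 1.38175e+07
Leq = 10*log10(1.38175e+07) = 71.404 dB


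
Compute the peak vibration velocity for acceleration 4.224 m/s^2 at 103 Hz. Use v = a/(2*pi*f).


omega = 2*pi*f = 2*pi*103 = 647.168 rad/s
v = a / omega = 4.224 / 647.168 = 0.0065269 m/s


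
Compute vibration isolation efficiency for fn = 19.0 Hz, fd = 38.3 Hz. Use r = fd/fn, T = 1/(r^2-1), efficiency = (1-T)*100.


r = 38.3 / 19.0 = 2.01579
r^2 - 1 = 2.01579^2 - 1 = 3.06341
T = 1/3.06341 = 0.326434
Efficiency = (1 - 0.326434)*100 = 67.357 %


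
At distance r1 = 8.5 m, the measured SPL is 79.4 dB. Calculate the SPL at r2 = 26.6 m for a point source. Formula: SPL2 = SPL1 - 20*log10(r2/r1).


r2/r1 = 26.6/8.5 = 3.12941
Correction = 20*log10(3.12941) = 9.90925 dB
SPL2 = 79.4 - 9.90925 = 69.491 dB


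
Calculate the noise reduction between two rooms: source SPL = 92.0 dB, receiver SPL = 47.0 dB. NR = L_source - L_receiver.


NR = L_source - L_receiver (difference between source and receiving room levels)
NR = 92.0 - 47.0 = 45 dB


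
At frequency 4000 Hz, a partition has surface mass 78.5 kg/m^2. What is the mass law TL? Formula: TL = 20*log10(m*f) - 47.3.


m * f = 78.5 * 4000 = 314000
20*log10(314000) = 109.939 dB
TL = 109.939 - 47.3 = 62.639 dB


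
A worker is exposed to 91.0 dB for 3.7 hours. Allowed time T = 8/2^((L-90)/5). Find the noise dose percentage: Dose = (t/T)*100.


T_allowed = 8 / 2^((91.0 - 90)/5) = 6.9644 hr
Dose = 3.7 / 6.9644 * 100 = 53.127 %


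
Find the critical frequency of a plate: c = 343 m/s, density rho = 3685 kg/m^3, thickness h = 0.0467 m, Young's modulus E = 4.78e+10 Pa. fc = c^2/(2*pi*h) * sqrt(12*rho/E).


12*rho/E = 12*3685/4.78e+10 = 9.25105e-07
sqrt(12*rho/E) = sqrt(9.25105e-07) = 0.000961824
c^2/(2*pi*h) = 343^2/(2*pi*0.0467) = 400951
fc = 400951 * 0.000961824 = 385.64 Hz


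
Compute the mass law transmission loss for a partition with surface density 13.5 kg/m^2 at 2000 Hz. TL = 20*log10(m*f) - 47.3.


m * f = 13.5 * 2000 = 27000
20*log10(27000) = 88.6273 dB
TL = 88.6273 - 47.3 = 41.327 dB


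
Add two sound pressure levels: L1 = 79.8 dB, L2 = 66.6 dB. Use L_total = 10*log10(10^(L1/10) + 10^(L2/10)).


10^(79.8/10) = 9.54993e+07
10^(66.6/10) = 4.57088e+06
Sum = 9.54993e+07 + 4.57088e+06 = 1.0007e+08
L_total = 10*log10(1.0007e+08) = 80.003 dB


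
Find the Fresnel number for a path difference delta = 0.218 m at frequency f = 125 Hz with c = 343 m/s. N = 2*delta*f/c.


N = 2*delta*f/c = 2*delta/lambda, where lambda = c/f
lambda = 343 / 125 = 2.744 m
N = 2 * 0.218 / 2.744 = 0.15889


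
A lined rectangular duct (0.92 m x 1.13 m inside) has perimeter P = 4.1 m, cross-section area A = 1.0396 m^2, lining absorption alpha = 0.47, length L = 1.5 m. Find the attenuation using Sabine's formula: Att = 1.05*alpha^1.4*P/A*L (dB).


alpha^1.4 = 0.47^1.4 = 0.347486
Attenuation rate = 1.05 * alpha^1.4 * P / A
= 1.05 * 0.347486 * 4.1 / 1.0396 = 1.43895 dB/m
Total Att = 1.43895 * 1.5 = 2.1584 dB


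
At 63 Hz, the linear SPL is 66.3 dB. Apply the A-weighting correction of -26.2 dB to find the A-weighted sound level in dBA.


A-weighting table: 63 Hz -> -26.2 dB correction
SPL_A = SPL + correction = 66.3 + (-26.2) = 40.1 dBA


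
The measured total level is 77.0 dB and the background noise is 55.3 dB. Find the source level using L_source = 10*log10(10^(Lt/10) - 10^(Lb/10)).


10^(77.0/10) = 5.01187e+07
10^(55.3/10) = 338844
Difference = 5.01187e+07 - 338844 = 4.97799e+07
L_source = 10*log10(4.97799e+07) = 76.971 dB


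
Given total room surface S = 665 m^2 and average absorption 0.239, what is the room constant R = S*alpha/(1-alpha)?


R = 665 * 0.239 / (1 - 0.239) = 208.85 m^2


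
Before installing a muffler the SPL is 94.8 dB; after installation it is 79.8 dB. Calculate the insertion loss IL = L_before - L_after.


Insertion loss = SPL without muffler - SPL with muffler
IL = 94.8 - 79.8 = 15 dB


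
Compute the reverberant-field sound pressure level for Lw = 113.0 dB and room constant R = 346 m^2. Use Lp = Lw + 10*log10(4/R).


4/R = 4/346 = 0.0115607
Lp = 113.0 + 10*log10(0.0115607) = 93.63 dB


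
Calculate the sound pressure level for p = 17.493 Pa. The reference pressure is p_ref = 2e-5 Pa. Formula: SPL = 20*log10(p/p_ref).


p / p_ref = 17.493 / 2e-5 = 874650
SPL = 20 * log10(874650) = 118.84 dB


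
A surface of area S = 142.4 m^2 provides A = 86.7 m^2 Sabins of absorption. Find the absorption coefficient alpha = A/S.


Absorption coefficient = absorbed power / incident power
alpha = A / S = 86.7 / 142.4 = 0.60885


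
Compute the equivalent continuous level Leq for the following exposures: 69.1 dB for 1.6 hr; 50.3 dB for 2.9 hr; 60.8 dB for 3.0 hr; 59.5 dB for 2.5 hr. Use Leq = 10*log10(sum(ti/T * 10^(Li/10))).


T_total = 1.6 + 2.9 + 3.0 + 2.5 = 10.0 hr
(1.6/10.0) * 10^(69.1/10) = 1.30053e+06
(2.9/10.0) * 10^(50.3/10) = 31074.1
(3.0/10.0) * 10^(60.8/10) = 360679
(2.5/10.0) * 10^(59.5/10) = 222813
Sum = 1.30053e+06 + 31074.1 + 360679 + 222813 = 1.9151e+06
Leq = 10*log10(1.9151e+06) = 62.822 dB


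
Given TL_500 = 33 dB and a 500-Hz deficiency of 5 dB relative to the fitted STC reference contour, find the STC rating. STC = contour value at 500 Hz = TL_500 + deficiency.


By ASTM E413, STC = value of the fitted reference contour at 500 Hz.
Contour value at 500 Hz = TL_500 + deficiency = 33 + 5 = 38
STC = 38


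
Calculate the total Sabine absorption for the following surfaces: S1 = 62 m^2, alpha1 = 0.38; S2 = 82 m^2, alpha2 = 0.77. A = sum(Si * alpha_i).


62 * 0.38 = 23.56
82 * 0.77 = 63.14
A_total = 23.56 + 63.14 = 86.7 m^2


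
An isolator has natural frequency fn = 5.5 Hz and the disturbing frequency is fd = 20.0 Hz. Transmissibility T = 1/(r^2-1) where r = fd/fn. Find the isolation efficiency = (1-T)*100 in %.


r = 20.0 / 5.5 = 3.63636
r^2 - 1 = 3.63636^2 - 1 = 12.2231
T = 1/12.2231 = 0.0818123
Efficiency = (1 - 0.0818123)*100 = 91.819 %


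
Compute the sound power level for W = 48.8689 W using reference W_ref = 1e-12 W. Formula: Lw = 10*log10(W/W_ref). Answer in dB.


W / W_ref = 48.8689 / 1e-12 = 4.88689e+13
Lw = 10 * log10(4.88689e+13) = 136.89 dB


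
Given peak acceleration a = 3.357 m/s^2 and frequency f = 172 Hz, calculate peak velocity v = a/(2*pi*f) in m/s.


omega = 2*pi*f = 2*pi*172 = 1080.71 rad/s
v = a / omega = 3.357 / 1080.71 = 0.0031063 m/s


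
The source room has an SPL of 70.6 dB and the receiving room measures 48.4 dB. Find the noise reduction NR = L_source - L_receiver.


NR = L_source - L_receiver (difference between source and receiving room levels)
NR = 70.6 - 48.4 = 22.2 dB


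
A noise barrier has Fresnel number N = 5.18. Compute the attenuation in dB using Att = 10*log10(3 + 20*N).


3 + 20*N = 3 + 20*5.18 = 106.6
Att = 10*log10(106.6) = 20.278 dB


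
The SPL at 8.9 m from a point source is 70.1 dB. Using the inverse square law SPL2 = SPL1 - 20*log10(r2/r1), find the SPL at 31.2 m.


r2/r1 = 31.2/8.9 = 3.50562
Correction = 20*log10(3.50562) = 10.8953 dB
SPL2 = 70.1 - 10.8953 = 59.205 dB


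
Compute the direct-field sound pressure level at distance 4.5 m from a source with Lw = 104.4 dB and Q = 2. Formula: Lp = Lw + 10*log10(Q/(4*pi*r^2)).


4*pi*r^2 = 4*pi*4.5^2 = 254.469 m^2
Q / (4*pi*r^2) = 2 / 254.469 = 0.0078595
Lp = 104.4 + 10*log10(0.0078595) = 83.354 dB


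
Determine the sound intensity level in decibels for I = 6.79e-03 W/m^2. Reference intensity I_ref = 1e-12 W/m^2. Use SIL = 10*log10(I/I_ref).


I / I_ref = 6.79e-03 / 1e-12 = 6.79e+09
SIL = 10 * log10(6.79e+09) = 98.319 dB


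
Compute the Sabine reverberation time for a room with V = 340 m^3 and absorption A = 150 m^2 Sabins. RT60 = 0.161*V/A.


RT60 = 0.161 * 340 / 150 = 0.36493 s


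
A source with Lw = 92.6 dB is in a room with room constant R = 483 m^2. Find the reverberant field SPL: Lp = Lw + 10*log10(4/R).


4/R = 4/483 = 0.00828157
Lp = 92.6 + 10*log10(0.00828157) = 71.781 dB


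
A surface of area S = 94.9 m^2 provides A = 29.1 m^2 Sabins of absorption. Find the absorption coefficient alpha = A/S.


Absorption coefficient = absorbed power / incident power
alpha = A / S = 29.1 / 94.9 = 0.30664


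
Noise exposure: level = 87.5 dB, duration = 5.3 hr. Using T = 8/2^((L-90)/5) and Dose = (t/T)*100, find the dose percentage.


T_allowed = 8 / 2^((87.5 - 90)/5) = 11.3137 hr
Dose = 5.3 / 11.3137 * 100 = 46.846 %


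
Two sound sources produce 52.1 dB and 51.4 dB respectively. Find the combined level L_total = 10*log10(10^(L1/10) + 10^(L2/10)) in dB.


10^(52.1/10) = 162181
10^(51.4/10) = 138038
Sum = 162181 + 138038 = 300219
L_total = 10*log10(300219) = 54.774 dB


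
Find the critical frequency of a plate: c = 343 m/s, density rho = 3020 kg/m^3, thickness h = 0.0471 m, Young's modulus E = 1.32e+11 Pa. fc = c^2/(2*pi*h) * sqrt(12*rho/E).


12*rho/E = 12*3020/1.32e+11 = 2.74545e-07
sqrt(12*rho/E) = sqrt(2.74545e-07) = 0.00052397
c^2/(2*pi*h) = 343^2/(2*pi*0.0471) = 397546
fc = 397546 * 0.00052397 = 208.3 Hz


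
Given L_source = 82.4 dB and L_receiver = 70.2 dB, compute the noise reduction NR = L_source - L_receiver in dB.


NR = L_source - L_receiver (difference between source and receiving room levels)
NR = 82.4 - 70.2 = 12.2 dB


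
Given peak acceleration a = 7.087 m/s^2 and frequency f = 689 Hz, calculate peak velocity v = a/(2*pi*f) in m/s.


omega = 2*pi*f = 2*pi*689 = 4329.11 rad/s
v = a / omega = 7.087 / 4329.11 = 0.0016371 m/s


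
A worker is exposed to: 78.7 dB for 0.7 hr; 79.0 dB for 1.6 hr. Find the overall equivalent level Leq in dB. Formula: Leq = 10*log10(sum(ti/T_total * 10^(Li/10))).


T_total = 0.7 + 1.6 = 2.3 hr
(0.7/2.3) * 10^(78.7/10) = 2.25616e+07
(1.6/2.3) * 10^(79.0/10) = 5.52576e+07
Sum = 2.25616e+07 + 5.52576e+07 = 7.78192e+07
Leq = 10*log10(7.78192e+07) = 78.911 dB


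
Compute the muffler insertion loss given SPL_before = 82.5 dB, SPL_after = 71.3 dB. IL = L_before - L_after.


Insertion loss = SPL without muffler - SPL with muffler
IL = 82.5 - 71.3 = 11.2 dB


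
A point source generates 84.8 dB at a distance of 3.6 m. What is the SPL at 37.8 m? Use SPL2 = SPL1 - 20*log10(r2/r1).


r2/r1 = 37.8/3.6 = 10.5
Correction = 20*log10(10.5) = 20.4238 dB
SPL2 = 84.8 - 20.4238 = 64.376 dB


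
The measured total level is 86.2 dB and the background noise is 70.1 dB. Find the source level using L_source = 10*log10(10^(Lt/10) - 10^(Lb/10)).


10^(86.2/10) = 4.16869e+08
10^(70.1/10) = 1.02329e+07
Difference = 4.16869e+08 - 1.02329e+07 = 4.06636e+08
L_source = 10*log10(4.06636e+08) = 86.092 dB


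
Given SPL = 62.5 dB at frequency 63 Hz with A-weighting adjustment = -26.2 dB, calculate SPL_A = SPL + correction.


A-weighting table: 63 Hz -> -26.2 dB correction
SPL_A = SPL + correction = 62.5 + (-26.2) = 36.3 dBA


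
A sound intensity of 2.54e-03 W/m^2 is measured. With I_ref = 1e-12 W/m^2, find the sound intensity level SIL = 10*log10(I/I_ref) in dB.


I / I_ref = 2.54e-03 / 1e-12 = 2.54e+09
SIL = 10 * log10(2.54e+09) = 94.048 dB


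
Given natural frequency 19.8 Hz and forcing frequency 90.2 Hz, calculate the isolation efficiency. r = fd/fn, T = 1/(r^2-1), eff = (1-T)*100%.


r = 90.2 / 19.8 = 4.55556
r^2 - 1 = 4.55556^2 - 1 = 19.7531
T = 1/19.7531 = 0.050625
Efficiency = (1 - 0.050625)*100 = 94.938 %


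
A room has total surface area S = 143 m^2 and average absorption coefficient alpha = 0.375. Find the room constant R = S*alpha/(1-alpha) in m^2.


R = 143 * 0.375 / (1 - 0.375) = 85.8 m^2


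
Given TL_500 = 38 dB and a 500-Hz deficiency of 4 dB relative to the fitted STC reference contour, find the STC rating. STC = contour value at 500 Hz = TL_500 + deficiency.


By ASTM E413, STC = value of the fitted reference contour at 500 Hz.
Contour value at 500 Hz = TL_500 + deficiency = 38 + 4 = 42
STC = 42


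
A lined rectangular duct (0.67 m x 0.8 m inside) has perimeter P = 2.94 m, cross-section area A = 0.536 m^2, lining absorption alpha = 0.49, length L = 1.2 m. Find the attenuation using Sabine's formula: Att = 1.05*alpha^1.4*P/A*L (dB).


alpha^1.4 = 0.49^1.4 = 0.368362
Attenuation rate = 1.05 * alpha^1.4 * P / A
= 1.05 * 0.368362 * 2.94 / 0.536 = 2.12152 dB/m
Total Att = 2.12152 * 1.2 = 2.5458 dB


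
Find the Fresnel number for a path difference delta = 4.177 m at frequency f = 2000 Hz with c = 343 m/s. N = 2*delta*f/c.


N = 2*delta*f/c = 2*delta/lambda, where lambda = c/f
lambda = 343 / 2000 = 0.1715 m
N = 2 * 4.177 / 0.1715 = 48.711


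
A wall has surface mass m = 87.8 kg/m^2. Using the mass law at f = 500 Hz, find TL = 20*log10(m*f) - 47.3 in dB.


m * f = 87.8 * 500 = 43900
20*log10(43900) = 92.8493 dB
TL = 92.8493 - 47.3 = 45.549 dB


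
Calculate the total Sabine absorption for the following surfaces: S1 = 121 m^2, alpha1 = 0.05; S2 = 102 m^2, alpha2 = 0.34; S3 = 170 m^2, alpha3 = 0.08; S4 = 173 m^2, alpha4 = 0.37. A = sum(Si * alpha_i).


121 * 0.05 = 6.05
102 * 0.34 = 34.68
170 * 0.08 = 13.6
173 * 0.37 = 64.01
A_total = 6.05 + 34.68 + 13.6 + 64.01 = 118.34 m^2


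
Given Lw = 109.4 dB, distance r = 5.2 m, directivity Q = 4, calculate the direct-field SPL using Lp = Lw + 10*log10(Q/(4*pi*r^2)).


4*pi*r^2 = 4*pi*5.2^2 = 339.795 m^2
Q / (4*pi*r^2) = 4 / 339.795 = 0.0117718
Lp = 109.4 + 10*log10(0.0117718) = 90.108 dB


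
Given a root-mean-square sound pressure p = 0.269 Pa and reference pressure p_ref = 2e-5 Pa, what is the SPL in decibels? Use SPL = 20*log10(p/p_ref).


p / p_ref = 0.269 / 2e-5 = 13450
SPL = 20 * log10(13450) = 82.574 dB


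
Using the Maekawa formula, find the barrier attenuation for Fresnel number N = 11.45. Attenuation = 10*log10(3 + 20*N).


3 + 20*N = 3 + 20*11.45 = 232
Att = 10*log10(232) = 23.655 dB


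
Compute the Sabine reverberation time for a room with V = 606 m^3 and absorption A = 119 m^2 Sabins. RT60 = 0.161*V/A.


RT60 = 0.161 * 606 / 119 = 0.81988 s


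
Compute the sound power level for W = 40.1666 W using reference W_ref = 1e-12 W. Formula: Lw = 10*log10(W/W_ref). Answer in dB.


W / W_ref = 40.1666 / 1e-12 = 4.01666e+13
Lw = 10 * log10(4.01666e+13) = 136.04 dB


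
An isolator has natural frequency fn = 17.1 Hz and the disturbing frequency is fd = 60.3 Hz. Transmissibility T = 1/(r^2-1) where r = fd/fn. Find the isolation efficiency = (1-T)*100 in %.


r = 60.3 / 17.1 = 3.52632
r^2 - 1 = 3.52632^2 - 1 = 11.4349
T = 1/11.4349 = 0.0874516
Efficiency = (1 - 0.0874516)*100 = 91.255 %


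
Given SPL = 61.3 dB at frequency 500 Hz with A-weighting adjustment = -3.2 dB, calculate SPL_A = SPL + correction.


A-weighting table: 500 Hz -> -3.2 dB correction
SPL_A = SPL + correction = 61.3 + (-3.2) = 58.1 dBA


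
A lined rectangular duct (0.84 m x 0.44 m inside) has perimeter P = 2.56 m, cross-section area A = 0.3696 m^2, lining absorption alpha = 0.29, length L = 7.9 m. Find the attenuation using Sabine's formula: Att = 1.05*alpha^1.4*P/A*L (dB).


alpha^1.4 = 0.29^1.4 = 0.176749
Attenuation rate = 1.05 * alpha^1.4 * P / A
= 1.05 * 0.176749 * 2.56 / 0.3696 = 1.28545 dB/m
Total Att = 1.28545 * 7.9 = 10.155 dB


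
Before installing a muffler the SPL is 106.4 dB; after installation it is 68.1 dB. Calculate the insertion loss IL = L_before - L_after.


Insertion loss = SPL without muffler - SPL with muffler
IL = 106.4 - 68.1 = 38.3 dB


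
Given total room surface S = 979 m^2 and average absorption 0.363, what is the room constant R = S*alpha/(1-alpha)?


R = 979 * 0.363 / (1 - 0.363) = 557.89 m^2


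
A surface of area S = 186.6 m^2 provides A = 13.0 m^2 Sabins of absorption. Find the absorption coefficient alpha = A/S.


Absorption coefficient = absorbed power / incident power
alpha = A / S = 13.0 / 186.6 = 0.069668


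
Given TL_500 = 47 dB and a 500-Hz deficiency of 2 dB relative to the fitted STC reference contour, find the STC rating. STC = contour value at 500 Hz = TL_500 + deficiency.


By ASTM E413, STC = value of the fitted reference contour at 500 Hz.
Contour value at 500 Hz = TL_500 + deficiency = 47 + 2 = 49
STC = 49


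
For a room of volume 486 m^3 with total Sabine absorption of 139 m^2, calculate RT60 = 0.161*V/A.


RT60 = 0.161 * 486 / 139 = 0.56292 s


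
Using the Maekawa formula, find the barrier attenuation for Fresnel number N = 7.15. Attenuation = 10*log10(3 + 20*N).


3 + 20*N = 3 + 20*7.15 = 146
Att = 10*log10(146) = 21.644 dB


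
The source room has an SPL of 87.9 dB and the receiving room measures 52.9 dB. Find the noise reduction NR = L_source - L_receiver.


NR = L_source - L_receiver (difference between source and receiving room levels)
NR = 87.9 - 52.9 = 35 dB


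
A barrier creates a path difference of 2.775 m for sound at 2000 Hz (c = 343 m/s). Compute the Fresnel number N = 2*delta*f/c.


N = 2*delta*f/c = 2*delta/lambda, where lambda = c/f
lambda = 343 / 2000 = 0.1715 m
N = 2 * 2.775 / 0.1715 = 32.362


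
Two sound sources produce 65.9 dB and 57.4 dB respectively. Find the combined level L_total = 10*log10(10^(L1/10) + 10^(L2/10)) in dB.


10^(65.9/10) = 3.89045e+06
10^(57.4/10) = 549541
Sum = 3.89045e+06 + 549541 = 4.43999e+06
L_total = 10*log10(4.43999e+06) = 66.474 dB


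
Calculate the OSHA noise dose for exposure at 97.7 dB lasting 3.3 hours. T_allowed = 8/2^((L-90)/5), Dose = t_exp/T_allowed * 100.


T_allowed = 8 / 2^((97.7 - 90)/5) = 2.75108 hr
Dose = 3.3 / 2.75108 * 100 = 119.95 %


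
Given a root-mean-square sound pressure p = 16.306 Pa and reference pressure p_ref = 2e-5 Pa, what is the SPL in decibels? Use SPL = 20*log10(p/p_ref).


p / p_ref = 16.306 / 2e-5 = 815300
SPL = 20 * log10(815300) = 118.23 dB


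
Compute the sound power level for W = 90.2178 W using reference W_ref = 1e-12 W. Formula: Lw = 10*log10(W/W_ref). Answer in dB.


W / W_ref = 90.2178 / 1e-12 = 9.02178e+13
Lw = 10 * log10(9.02178e+13) = 139.55 dB


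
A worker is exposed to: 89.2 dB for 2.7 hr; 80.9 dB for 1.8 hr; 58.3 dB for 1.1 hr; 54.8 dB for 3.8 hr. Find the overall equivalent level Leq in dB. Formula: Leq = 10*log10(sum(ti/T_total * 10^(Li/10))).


T_total = 2.7 + 1.8 + 1.1 + 3.8 = 9.4 hr
(2.7/9.4) * 10^(89.2/10) = 2.38911e+08
(1.8/9.4) * 10^(80.9/10) = 2.35583e+07
(1.1/9.4) * 10^(58.3/10) = 79116.1
(3.8/9.4) * 10^(54.8/10) = 122083
Sum = 2.38911e+08 + 2.35583e+07 + 79116.1 + 122083 = 2.6267e+08
Leq = 10*log10(2.6267e+08) = 84.194 dB


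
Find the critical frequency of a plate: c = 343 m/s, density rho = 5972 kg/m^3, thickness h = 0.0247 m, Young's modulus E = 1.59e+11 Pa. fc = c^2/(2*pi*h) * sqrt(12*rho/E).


12*rho/E = 12*5972/1.59e+11 = 4.50717e-07
sqrt(12*rho/E) = sqrt(4.50717e-07) = 0.000671355
c^2/(2*pi*h) = 343^2/(2*pi*0.0247) = 758074
fc = 758074 * 0.000671355 = 508.94 Hz


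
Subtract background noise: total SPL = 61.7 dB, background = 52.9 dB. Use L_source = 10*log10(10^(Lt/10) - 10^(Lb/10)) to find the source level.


10^(61.7/10) = 1.47911e+06
10^(52.9/10) = 194984
Difference = 1.47911e+06 - 194984 = 1.28413e+06
L_source = 10*log10(1.28413e+06) = 61.086 dB


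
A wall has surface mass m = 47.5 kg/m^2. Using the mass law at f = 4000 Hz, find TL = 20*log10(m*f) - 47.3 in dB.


m * f = 47.5 * 4000 = 190000
20*log10(190000) = 105.575 dB
TL = 105.575 - 47.3 = 58.275 dB


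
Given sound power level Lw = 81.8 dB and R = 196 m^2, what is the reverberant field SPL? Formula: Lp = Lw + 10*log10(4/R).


4/R = 4/196 = 0.0204082
Lp = 81.8 + 10*log10(0.0204082) = 64.898 dB


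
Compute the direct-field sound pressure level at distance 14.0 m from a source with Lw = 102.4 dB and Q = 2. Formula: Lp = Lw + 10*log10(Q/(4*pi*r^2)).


4*pi*r^2 = 4*pi*14.0^2 = 2463.01 m^2
Q / (4*pi*r^2) = 2 / 2463.01 = 0.000812015
Lp = 102.4 + 10*log10(0.000812015) = 71.496 dB


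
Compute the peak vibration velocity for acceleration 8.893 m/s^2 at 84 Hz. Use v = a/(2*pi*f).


omega = 2*pi*f = 2*pi*84 = 527.788 rad/s
v = a / omega = 8.893 / 527.788 = 0.01685 m/s


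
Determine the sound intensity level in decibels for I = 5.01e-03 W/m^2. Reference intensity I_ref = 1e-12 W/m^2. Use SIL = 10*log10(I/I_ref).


I / I_ref = 5.01e-03 / 1e-12 = 5.01e+09
SIL = 10 * log10(5.01e+09) = 96.998 dB


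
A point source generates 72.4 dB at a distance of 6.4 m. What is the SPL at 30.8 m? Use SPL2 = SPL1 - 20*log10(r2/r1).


r2/r1 = 30.8/6.4 = 4.8125
Correction = 20*log10(4.8125) = 13.6474 dB
SPL2 = 72.4 - 13.6474 = 58.753 dB


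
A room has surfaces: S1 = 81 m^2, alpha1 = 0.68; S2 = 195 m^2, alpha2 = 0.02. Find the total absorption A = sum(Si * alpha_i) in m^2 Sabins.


81 * 0.68 = 55.08
195 * 0.02 = 3.9
A_total = 55.08 + 3.9 = 58.98 m^2


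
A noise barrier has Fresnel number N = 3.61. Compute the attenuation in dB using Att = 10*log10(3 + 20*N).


3 + 20*N = 3 + 20*3.61 = 75.2
Att = 10*log10(75.2) = 18.762 dB


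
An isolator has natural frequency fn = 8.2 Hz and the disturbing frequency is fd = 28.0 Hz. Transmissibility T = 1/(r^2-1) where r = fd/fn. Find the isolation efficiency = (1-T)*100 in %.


r = 28.0 / 8.2 = 3.41463
r^2 - 1 = 3.41463^2 - 1 = 10.6597
T = 1/10.6597 = 0.0938113
Efficiency = (1 - 0.0938113)*100 = 90.619 %


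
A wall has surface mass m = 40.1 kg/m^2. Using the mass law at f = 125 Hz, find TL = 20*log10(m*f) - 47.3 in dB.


m * f = 40.1 * 125 = 5012.5
20*log10(5012.5) = 74.0011 dB
TL = 74.0011 - 47.3 = 26.701 dB


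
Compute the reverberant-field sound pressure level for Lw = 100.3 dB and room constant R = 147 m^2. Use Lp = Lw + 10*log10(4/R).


4/R = 4/147 = 0.0272109
Lp = 100.3 + 10*log10(0.0272109) = 84.647 dB


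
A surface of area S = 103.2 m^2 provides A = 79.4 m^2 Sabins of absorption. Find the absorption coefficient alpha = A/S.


Absorption coefficient = absorbed power / incident power
alpha = A / S = 79.4 / 103.2 = 0.76938


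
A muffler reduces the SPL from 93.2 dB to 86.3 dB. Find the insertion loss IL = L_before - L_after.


Insertion loss = SPL without muffler - SPL with muffler
IL = 93.2 - 86.3 = 6.9 dB


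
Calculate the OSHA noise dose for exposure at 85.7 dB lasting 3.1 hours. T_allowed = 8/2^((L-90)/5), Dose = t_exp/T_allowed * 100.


T_allowed = 8 / 2^((85.7 - 90)/5) = 14.5203 hr
Dose = 3.1 / 14.5203 * 100 = 21.349 %


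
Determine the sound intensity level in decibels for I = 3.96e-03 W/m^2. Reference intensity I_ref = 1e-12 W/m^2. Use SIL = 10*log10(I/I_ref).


I / I_ref = 3.96e-03 / 1e-12 = 3.96e+09
SIL = 10 * log10(3.96e+09) = 95.977 dB


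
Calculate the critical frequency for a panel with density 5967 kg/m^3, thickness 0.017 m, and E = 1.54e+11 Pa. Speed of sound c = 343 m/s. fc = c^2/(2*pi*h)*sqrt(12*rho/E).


12*rho/E = 12*5967/1.54e+11 = 4.64961e-07
sqrt(12*rho/E) = sqrt(4.64961e-07) = 0.00068188
c^2/(2*pi*h) = 343^2/(2*pi*0.017) = 1.10144e+06
fc = 1.10144e+06 * 0.00068188 = 751.05 Hz


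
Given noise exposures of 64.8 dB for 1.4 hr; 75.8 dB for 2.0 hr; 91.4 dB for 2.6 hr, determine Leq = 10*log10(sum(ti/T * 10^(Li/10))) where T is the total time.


T_total = 1.4 + 2.0 + 2.6 = 6.0 hr
(1.4/6.0) * 10^(64.8/10) = 704655
(2.0/6.0) * 10^(75.8/10) = 1.2673e+07
(2.6/6.0) * 10^(91.4/10) = 5.98167e+08
Sum = 704655 + 1.2673e+07 + 5.98167e+08 = 6.11545e+08
Leq = 10*log10(6.11545e+08) = 87.864 dB


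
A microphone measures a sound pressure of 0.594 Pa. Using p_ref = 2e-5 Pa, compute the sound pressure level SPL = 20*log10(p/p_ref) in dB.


p / p_ref = 0.594 / 2e-5 = 29700
SPL = 20 * log10(29700) = 89.455 dB


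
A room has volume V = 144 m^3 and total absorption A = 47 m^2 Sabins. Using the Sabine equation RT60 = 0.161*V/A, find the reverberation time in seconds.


RT60 = 0.161 * 144 / 47 = 0.49328 s


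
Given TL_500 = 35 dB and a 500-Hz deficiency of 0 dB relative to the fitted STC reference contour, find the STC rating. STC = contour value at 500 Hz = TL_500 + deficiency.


By ASTM E413, STC = value of the fitted reference contour at 500 Hz.
Contour value at 500 Hz = TL_500 + deficiency = 35 + 0 = 35
STC = 35


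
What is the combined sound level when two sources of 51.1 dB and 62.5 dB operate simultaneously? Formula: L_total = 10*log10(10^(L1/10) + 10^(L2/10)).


10^(51.1/10) = 128825
10^(62.5/10) = 1.77828e+06
Sum = 128825 + 1.77828e+06 = 1.9071e+06
L_total = 10*log10(1.9071e+06) = 62.804 dB


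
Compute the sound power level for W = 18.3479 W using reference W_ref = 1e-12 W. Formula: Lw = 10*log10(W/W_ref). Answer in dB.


W / W_ref = 18.3479 / 1e-12 = 1.83479e+13
Lw = 10 * log10(1.83479e+13) = 132.64 dB
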